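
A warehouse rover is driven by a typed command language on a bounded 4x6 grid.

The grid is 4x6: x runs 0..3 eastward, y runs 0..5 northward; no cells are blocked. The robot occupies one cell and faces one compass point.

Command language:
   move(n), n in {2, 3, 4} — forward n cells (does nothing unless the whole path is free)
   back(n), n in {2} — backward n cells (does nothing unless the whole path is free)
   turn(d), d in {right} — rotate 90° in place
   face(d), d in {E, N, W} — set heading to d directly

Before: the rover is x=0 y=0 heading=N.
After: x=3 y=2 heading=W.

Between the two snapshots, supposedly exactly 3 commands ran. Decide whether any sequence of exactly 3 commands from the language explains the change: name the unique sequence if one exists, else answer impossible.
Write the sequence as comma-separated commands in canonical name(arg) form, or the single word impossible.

checked all 3-command options: none fits.

impossible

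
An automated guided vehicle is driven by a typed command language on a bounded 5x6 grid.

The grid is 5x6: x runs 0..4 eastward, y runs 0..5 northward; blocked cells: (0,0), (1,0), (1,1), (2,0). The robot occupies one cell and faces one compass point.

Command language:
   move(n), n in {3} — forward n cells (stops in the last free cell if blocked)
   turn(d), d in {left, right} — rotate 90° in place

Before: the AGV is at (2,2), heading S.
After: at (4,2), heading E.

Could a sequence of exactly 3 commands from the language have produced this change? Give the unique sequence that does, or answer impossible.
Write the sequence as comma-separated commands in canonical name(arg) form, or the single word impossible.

key: cell and facing (now E) both changed — the 3 commands mix motion and turning
t0: at (2,2), heading S
step 1 (turn(left)): at (2,2), heading E
step 2 (move(3)): at (4,2), heading E
step 3 (move(3)): at (4,2), heading E
all 27 alternatives checked — unique.

turn(left), move(3), move(3)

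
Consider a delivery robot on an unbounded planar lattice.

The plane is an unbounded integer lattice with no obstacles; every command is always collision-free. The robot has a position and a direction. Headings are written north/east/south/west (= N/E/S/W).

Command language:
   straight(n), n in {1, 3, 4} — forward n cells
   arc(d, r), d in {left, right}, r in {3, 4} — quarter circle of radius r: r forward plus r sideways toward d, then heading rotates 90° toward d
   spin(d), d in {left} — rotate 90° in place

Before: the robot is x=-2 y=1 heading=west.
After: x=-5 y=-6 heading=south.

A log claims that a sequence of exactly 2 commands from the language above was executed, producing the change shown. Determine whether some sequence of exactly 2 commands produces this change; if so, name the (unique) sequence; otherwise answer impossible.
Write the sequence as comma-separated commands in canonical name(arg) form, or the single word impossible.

key: cell and facing (now S) both changed — the 2 commands mix motion and turning
begin: x=-2 y=1 heading=west
[1] after arc(left, 3): x=-5 y=-2 heading=south
[2] after straight(4): x=-5 y=-6 heading=south
no rival 2-sequence matches.

arc(left, 3), straight(4)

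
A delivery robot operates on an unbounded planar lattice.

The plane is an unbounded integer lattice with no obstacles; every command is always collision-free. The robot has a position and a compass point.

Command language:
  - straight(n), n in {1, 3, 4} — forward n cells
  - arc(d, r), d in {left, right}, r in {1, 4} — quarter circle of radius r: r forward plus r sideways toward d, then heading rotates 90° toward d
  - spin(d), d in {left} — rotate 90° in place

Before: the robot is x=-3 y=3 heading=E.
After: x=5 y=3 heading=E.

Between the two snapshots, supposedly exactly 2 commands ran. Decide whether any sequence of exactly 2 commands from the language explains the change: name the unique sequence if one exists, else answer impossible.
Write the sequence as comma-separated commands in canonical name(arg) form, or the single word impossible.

key: still facing E at the end — nothing in the sequence rotates
t0: x=-3 y=3 heading=E
[1] after straight(4): x=1 y=3 heading=E
[2] after straight(4): x=5 y=3 heading=E
no rival 2-sequence matches.

straight(4), straight(4)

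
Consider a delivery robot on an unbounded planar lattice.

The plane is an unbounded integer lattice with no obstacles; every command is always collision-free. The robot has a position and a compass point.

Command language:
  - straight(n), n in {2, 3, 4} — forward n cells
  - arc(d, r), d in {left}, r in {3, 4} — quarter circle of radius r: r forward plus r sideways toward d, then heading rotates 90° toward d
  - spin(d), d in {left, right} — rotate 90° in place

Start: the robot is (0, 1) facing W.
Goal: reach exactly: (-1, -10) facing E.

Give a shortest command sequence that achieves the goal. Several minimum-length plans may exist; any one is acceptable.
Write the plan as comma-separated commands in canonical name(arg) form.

arc(left, 4), straight(4), arc(left, 3)

begin: (0, 1) facing W
step 1 (arc(left, 4)): (-4, -3) facing S
step 2 (straight(4)): (-4, -7) facing S
step 3 (arc(left, 3)): (-1, -10) facing E
nothing shorter than 3 reaches the goal.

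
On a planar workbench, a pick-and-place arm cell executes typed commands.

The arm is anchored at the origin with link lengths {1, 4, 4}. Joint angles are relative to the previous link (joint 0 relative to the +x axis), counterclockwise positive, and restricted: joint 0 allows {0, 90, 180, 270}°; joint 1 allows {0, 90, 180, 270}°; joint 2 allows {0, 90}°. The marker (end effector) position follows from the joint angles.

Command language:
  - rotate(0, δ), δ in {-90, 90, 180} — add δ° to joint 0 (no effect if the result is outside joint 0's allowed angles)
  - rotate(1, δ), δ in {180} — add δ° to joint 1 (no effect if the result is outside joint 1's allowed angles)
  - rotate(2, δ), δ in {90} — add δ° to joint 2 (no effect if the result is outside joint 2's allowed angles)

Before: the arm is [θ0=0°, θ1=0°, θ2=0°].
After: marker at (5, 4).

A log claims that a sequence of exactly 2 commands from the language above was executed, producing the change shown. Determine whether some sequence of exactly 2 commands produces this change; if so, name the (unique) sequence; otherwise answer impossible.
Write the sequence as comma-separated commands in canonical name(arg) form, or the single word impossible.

t0: [θ0=0°, θ1=0°, θ2=0°]
step 1 (rotate(2, 90)): [θ0=0°, θ1=0°, θ2=90°]
step 2 (rotate(2, 90)): [θ0=0°, θ1=0°, θ2=90°]
no other 2-command option fits: unique.

rotate(2, 90), rotate(2, 90)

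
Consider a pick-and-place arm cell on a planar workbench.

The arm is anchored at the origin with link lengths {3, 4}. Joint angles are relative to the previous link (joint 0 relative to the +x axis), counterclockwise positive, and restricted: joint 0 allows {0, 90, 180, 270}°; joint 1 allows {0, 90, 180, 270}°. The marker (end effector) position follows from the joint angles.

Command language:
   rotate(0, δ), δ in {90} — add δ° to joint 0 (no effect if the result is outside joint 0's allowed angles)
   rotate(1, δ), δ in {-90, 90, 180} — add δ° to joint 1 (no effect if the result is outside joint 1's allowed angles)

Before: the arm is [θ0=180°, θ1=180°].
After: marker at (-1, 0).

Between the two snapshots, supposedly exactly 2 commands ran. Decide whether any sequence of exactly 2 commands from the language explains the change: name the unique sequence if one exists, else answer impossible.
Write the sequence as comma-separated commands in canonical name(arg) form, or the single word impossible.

t0: [θ0=180°, θ1=180°]
step 1 (rotate(0, 90)): [θ0=270°, θ1=180°]
step 2 (rotate(0, 90)): [θ0=0°, θ1=180°]
uniquely the one of 16 2-step routes that fits.

rotate(0, 90), rotate(0, 90)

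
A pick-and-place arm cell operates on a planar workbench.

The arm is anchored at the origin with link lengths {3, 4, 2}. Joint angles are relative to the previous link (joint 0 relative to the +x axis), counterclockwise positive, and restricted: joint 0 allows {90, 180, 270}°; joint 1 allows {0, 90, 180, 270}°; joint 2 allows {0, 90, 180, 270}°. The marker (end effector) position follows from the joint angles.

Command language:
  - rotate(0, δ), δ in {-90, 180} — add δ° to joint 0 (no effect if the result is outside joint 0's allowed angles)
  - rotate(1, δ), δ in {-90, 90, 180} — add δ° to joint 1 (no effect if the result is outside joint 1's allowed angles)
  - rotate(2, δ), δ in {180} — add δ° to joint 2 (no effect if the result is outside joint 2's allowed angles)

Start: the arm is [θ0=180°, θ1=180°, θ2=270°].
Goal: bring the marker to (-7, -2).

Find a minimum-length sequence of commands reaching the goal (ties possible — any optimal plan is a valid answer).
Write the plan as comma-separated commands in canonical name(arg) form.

initial: [θ0=180°, θ1=180°, θ2=270°]
[1] after rotate(2, 180): [θ0=180°, θ1=180°, θ2=90°]
[2] after rotate(1, 180): [θ0=180°, θ1=0°, θ2=90°]
shorter routes all fall short; 2 is best.

rotate(2, 180), rotate(1, 180)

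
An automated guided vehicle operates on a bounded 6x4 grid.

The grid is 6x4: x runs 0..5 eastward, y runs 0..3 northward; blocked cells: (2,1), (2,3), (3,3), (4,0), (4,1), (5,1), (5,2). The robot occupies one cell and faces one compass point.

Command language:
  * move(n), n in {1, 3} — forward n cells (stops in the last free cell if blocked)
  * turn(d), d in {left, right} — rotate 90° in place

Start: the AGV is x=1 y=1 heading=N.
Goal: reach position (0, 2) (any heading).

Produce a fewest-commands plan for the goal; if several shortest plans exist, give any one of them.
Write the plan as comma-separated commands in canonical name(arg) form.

start: x=1 y=1 heading=N
t=1 move(1) ⇒ x=1 y=2 heading=N
t=2 turn(left) ⇒ x=1 y=2 heading=W
t=3 move(3) ⇒ x=0 y=2 heading=W
nothing shorter than 3 reaches the goal.

move(1), turn(left), move(3)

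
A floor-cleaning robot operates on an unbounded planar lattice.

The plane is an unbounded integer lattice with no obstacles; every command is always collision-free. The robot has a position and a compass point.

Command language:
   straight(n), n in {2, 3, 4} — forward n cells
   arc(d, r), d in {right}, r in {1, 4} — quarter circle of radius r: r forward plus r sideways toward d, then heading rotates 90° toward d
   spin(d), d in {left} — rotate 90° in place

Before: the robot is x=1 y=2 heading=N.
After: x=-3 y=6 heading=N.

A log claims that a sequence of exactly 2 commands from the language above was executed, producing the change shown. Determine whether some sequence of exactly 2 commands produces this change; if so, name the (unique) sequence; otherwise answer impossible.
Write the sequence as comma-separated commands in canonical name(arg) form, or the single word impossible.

spin(left), arc(right, 4)

key: order matters: swapping spin(left) and arc(right, 4) lands elsewhere
start: x=1 y=2 heading=N
[1] after spin(left): x=1 y=2 heading=W
[2] after arc(right, 4): x=-3 y=6 heading=N
no rival 2-sequence matches.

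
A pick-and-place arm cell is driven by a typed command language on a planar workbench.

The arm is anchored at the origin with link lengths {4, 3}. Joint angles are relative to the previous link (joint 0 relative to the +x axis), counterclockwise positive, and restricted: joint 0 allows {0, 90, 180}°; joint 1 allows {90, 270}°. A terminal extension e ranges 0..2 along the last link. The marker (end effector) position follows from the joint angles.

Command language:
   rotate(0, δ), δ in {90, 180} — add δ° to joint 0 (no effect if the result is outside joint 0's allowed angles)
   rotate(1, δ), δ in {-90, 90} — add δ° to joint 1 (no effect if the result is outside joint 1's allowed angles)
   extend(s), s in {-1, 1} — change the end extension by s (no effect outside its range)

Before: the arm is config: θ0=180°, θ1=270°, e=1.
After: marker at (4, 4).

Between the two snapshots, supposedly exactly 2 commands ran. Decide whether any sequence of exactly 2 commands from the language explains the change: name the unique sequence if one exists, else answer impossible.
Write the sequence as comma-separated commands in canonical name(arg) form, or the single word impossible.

key: running rotate(0, 90) before rotate(0, 180) would end elsewhere — order is forced
t0: config: θ0=180°, θ1=270°, e=1
step 1 (rotate(0, 180)): config: θ0=0°, θ1=270°, e=1
step 2 (rotate(0, 90)): config: θ0=90°, θ1=270°, e=1
all 36 alternatives checked — unique.

rotate(0, 180), rotate(0, 90)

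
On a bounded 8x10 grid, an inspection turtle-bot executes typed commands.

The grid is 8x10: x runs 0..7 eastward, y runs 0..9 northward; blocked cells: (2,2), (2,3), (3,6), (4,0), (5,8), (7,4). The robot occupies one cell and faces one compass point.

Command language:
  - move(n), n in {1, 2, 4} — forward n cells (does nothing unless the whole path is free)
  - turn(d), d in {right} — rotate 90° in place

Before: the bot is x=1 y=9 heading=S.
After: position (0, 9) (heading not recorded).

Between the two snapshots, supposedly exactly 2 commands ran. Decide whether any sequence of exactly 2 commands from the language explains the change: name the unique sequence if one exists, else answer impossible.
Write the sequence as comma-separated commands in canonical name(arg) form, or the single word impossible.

key: running move(1) before turn(right) would end elsewhere — order is forced
begin: x=1 y=9 heading=S
t=1 turn(right) ⇒ x=1 y=9 heading=W
t=2 move(1) ⇒ x=0 y=9 heading=W
all 16 alternatives checked — unique.

turn(right), move(1)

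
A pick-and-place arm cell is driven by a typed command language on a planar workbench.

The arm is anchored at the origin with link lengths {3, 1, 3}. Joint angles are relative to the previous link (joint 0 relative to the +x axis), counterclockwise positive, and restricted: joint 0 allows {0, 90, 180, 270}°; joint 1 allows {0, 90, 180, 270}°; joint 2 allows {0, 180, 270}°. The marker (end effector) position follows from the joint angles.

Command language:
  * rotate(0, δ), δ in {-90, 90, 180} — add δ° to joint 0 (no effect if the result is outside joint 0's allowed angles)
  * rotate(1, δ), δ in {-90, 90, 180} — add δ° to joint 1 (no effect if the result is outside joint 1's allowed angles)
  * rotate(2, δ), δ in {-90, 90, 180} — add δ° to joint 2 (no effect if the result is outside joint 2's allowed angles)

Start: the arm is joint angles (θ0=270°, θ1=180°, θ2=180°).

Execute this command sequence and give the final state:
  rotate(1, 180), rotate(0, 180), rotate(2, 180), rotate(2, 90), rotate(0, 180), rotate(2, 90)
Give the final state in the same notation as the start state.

initial: joint angles (θ0=270°, θ1=180°, θ2=180°)
1. rotate(1, 180) → joint angles (θ0=270°, θ1=0°, θ2=180°)
2. rotate(0, 180) → joint angles (θ0=90°, θ1=0°, θ2=180°)
3. rotate(2, 180) → joint angles (θ0=90°, θ1=0°, θ2=0°)
4. rotate(2, 90) → joint angles (θ0=90°, θ1=0°, θ2=0°)
5. rotate(0, 180) → joint angles (θ0=270°, θ1=0°, θ2=0°)
6. rotate(2, 90) → joint angles (θ0=270°, θ1=0°, θ2=0°)

joint angles (θ0=270°, θ1=0°, θ2=0°)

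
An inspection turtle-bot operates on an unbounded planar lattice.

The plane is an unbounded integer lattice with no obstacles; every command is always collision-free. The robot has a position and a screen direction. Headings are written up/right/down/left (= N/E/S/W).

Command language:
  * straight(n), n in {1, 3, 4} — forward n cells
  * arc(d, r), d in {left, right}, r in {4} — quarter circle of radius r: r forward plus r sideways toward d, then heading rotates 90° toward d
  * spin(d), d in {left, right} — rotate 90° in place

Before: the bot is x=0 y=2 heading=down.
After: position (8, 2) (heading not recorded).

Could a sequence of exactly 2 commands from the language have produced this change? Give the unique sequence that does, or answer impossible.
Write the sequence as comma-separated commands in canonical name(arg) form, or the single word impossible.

from: x=0 y=2 heading=down
[1] after arc(left, 4): x=4 y=-2 heading=right
[2] after arc(left, 4): x=8 y=2 heading=up
all 49 alternatives checked — unique.

arc(left, 4), arc(left, 4)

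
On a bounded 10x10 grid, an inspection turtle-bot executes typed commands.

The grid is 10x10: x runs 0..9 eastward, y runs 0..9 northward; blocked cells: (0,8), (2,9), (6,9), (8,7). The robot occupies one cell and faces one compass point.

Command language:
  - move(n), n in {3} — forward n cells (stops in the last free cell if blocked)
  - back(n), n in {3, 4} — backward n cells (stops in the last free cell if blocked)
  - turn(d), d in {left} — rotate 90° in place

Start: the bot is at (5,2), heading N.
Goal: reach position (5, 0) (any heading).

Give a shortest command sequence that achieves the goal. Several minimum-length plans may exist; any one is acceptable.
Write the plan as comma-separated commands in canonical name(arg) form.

start: at (5,2), heading N
t=1 back(3) ⇒ at (5,0), heading N
nothing shorter than 1 reaches the goal.

back(3)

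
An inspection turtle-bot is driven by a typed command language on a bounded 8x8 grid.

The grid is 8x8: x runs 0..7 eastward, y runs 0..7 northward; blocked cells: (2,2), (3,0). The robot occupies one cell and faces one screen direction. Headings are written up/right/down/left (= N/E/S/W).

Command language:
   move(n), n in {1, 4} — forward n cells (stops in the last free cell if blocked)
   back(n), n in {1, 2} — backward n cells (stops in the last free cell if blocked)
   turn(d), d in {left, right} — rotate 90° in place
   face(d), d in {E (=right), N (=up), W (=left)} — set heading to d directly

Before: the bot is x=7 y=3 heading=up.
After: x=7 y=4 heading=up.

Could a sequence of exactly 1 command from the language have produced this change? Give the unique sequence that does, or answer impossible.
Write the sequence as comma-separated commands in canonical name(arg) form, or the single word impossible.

move(1)

key: still facing N — the one step turns nothing
start: x=7 y=3 heading=up
1. move(1) → x=7 y=4 heading=up
no other 1-command option fits: unique.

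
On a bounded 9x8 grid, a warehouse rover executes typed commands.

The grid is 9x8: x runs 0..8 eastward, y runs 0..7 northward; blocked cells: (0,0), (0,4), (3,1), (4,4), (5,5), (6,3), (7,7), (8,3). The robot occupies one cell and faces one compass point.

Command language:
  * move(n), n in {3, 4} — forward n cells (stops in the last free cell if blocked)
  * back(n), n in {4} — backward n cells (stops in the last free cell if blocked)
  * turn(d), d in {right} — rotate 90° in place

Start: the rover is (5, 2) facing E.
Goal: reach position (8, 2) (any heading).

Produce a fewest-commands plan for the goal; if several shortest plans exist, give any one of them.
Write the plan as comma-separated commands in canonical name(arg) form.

begin: (5, 2) facing E
[1] after move(4): (8, 2) facing E
minimal: 1 command(s), checked below 1.

move(4)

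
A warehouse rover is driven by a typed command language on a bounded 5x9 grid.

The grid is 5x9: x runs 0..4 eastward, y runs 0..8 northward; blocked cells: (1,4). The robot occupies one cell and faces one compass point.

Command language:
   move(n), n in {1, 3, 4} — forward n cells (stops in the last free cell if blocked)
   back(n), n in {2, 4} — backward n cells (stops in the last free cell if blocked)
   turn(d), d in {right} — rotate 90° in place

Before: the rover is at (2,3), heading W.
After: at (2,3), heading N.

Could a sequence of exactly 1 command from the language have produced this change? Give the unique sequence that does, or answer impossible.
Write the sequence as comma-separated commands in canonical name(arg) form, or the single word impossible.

key: (2,3) unchanged — the single command moves nothing
initial: at (2,3), heading W
t=1 turn(right) ⇒ at (2,3), heading N
uniquely the one of 6 1-step routes that fits.

turn(right)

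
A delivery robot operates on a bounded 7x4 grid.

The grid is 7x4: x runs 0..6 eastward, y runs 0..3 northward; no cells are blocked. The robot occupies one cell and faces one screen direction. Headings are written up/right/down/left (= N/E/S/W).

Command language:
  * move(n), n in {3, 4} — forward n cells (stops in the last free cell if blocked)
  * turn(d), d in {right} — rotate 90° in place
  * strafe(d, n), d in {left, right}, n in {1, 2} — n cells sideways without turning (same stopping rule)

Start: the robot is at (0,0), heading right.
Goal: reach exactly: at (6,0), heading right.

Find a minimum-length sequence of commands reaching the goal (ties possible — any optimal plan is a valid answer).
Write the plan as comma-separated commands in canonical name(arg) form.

move(4), move(4)

from: at (0,0), heading right
t=1 move(4) ⇒ at (4,0), heading right
t=2 move(4) ⇒ at (6,0), heading right
minimal: 2 command(s), checked below 2.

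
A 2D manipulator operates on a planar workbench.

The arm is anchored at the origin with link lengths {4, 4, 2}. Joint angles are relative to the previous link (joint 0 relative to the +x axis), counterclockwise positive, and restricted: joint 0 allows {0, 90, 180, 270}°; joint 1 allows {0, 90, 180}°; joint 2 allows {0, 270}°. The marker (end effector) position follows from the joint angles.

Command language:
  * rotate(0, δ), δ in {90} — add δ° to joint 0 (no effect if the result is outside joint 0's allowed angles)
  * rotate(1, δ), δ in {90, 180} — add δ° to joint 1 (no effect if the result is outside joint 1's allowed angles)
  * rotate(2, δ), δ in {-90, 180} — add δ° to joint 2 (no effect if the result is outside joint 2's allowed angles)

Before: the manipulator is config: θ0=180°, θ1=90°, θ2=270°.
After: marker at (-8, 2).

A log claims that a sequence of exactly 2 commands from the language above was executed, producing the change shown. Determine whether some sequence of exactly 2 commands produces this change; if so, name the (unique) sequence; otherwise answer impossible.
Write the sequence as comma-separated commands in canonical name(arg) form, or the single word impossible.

key: running rotate(1, 180) before rotate(1, 90) would end elsewhere — order is forced
start: config: θ0=180°, θ1=90°, θ2=270°
t=1 rotate(1, 90) ⇒ config: θ0=180°, θ1=180°, θ2=270°
t=2 rotate(1, 180) ⇒ config: θ0=180°, θ1=0°, θ2=270°
no other 2-command option fits: unique.

rotate(1, 90), rotate(1, 180)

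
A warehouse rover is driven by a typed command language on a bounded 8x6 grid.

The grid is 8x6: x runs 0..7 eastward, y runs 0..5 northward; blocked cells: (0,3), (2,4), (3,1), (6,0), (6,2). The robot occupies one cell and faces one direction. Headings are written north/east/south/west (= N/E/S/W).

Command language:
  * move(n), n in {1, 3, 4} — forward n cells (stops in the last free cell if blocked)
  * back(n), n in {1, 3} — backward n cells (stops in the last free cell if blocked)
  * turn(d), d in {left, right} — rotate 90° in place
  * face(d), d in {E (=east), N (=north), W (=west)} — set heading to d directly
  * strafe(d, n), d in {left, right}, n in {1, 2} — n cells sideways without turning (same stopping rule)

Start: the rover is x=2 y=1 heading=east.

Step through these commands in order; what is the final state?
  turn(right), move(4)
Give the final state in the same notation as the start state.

initial: x=2 y=1 heading=east
step 1 (turn(right)): x=2 y=1 heading=south
step 2 (move(4)): x=2 y=0 heading=south

x=2 y=0 heading=south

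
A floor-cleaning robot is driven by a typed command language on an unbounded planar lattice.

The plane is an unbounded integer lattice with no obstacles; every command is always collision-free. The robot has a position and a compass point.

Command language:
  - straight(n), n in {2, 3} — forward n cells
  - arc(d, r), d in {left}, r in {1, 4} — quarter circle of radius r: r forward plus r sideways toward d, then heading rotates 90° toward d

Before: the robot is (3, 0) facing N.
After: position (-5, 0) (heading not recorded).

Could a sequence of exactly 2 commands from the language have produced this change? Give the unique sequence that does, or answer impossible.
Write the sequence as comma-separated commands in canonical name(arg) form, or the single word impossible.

from: (3, 0) facing N
[1] after arc(left, 4): (-1, 4) facing W
[2] after arc(left, 4): (-5, 0) facing S
no other 2-command option fits: unique.

arc(left, 4), arc(left, 4)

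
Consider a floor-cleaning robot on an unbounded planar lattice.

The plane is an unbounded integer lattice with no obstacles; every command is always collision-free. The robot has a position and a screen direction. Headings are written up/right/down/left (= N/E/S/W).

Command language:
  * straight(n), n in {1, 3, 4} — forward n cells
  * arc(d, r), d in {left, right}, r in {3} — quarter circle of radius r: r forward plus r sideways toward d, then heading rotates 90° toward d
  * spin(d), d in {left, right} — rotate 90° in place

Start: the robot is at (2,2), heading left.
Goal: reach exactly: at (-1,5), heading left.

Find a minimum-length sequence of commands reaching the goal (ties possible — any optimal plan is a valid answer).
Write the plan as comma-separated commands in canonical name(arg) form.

t0: at (2,2), heading left
1. spin(right) → at (2,2), heading up
2. arc(left, 3) → at (-1,5), heading left
shorter routes all fall short; 2 is best.

spin(right), arc(left, 3)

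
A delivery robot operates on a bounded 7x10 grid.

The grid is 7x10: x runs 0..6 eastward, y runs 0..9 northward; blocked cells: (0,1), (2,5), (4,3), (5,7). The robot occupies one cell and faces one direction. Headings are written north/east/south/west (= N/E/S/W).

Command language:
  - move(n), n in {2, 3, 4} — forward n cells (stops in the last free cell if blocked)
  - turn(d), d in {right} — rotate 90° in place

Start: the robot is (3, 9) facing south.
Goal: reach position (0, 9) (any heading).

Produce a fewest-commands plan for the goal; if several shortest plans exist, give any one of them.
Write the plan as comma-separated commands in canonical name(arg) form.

turn(right), move(3)

begin: (3, 9) facing south
[1] after turn(right): (3, 9) facing west
[2] after move(3): (0, 9) facing west
minimal: 2 command(s), checked below 2.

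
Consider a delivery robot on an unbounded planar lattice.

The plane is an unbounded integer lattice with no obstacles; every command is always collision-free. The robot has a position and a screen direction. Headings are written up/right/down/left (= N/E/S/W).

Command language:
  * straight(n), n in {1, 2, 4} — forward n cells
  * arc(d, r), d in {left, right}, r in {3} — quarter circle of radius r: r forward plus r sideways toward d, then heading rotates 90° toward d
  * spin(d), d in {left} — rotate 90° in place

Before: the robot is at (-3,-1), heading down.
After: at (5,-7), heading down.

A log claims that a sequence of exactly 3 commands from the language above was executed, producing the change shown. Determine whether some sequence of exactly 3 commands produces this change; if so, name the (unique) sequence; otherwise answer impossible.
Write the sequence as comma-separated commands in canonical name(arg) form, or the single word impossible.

arc(left, 3), straight(2), arc(right, 3)

key: still facing S at the end — net rotation zero over 3 steps
t0: at (-3,-1), heading down
[1] after arc(left, 3): at (0,-4), heading right
[2] after straight(2): at (2,-4), heading right
[3] after arc(right, 3): at (5,-7), heading down
all 216 alternatives checked — unique.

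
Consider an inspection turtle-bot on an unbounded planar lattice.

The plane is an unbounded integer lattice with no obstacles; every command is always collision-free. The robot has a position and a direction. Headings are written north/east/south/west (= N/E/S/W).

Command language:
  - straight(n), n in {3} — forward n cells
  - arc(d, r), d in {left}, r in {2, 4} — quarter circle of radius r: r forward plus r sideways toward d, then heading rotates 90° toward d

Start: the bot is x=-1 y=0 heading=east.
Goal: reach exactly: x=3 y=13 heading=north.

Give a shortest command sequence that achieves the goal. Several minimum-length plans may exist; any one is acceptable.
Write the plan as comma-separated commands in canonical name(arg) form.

from: x=-1 y=0 heading=east
t=1 arc(left, 4) ⇒ x=3 y=4 heading=north
t=2 straight(3) ⇒ x=3 y=7 heading=north
t=3 straight(3) ⇒ x=3 y=10 heading=north
t=4 straight(3) ⇒ x=3 y=13 heading=north
nothing shorter than 4 reaches the goal.

arc(left, 4), straight(3), straight(3), straight(3)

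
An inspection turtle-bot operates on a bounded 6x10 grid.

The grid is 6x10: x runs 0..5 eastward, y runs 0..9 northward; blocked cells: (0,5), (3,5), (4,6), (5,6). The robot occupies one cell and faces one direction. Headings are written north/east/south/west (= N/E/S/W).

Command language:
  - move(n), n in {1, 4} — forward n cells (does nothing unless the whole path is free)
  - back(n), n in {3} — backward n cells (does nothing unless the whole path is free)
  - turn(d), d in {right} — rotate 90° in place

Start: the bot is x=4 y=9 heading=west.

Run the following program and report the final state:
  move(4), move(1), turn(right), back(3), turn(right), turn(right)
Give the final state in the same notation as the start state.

initial: x=4 y=9 heading=west
[1] after move(4): x=0 y=9 heading=west
[2] after move(1): x=0 y=9 heading=west
[3] after turn(right): x=0 y=9 heading=north
[4] after back(3): x=0 y=6 heading=north
[5] after turn(right): x=0 y=6 heading=east
[6] after turn(right): x=0 y=6 heading=south

x=0 y=6 heading=south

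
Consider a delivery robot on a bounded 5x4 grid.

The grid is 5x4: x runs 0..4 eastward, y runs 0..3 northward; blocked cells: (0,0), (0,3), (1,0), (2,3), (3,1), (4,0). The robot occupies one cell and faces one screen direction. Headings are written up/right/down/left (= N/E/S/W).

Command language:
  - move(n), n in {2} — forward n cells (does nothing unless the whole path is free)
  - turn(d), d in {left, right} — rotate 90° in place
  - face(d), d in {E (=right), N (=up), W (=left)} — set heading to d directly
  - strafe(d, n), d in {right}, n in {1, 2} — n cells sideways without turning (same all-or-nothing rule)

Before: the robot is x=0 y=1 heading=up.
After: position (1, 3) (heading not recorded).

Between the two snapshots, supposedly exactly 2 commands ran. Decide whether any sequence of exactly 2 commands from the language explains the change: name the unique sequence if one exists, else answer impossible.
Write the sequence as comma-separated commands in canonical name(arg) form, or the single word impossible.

strafe(right, 1), move(2)

key: order matters: swapping strafe(right, 1) and move(2) lands elsewhere
begin: x=0 y=1 heading=up
step 1 (strafe(right, 1)): x=1 y=1 heading=up
step 2 (move(2)): x=1 y=3 heading=up
all 64 alternatives checked — unique.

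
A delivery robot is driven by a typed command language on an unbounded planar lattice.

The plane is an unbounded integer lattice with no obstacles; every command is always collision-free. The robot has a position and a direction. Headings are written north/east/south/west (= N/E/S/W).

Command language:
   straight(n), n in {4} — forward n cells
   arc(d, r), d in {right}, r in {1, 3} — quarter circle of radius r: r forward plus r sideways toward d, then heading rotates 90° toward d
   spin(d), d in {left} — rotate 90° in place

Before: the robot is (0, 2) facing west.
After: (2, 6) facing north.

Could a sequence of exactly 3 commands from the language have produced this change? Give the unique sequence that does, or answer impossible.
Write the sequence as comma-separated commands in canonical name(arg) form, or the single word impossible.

arc(right, 1), arc(right, 3), spin(left)

key: cell and facing (now N) both changed — the 3 commands mix motion and turning
initial: (0, 2) facing west
step 1 (arc(right, 1)): (-1, 3) facing north
step 2 (arc(right, 3)): (2, 6) facing east
step 3 (spin(left)): (2, 6) facing north
all 64 alternatives checked — unique.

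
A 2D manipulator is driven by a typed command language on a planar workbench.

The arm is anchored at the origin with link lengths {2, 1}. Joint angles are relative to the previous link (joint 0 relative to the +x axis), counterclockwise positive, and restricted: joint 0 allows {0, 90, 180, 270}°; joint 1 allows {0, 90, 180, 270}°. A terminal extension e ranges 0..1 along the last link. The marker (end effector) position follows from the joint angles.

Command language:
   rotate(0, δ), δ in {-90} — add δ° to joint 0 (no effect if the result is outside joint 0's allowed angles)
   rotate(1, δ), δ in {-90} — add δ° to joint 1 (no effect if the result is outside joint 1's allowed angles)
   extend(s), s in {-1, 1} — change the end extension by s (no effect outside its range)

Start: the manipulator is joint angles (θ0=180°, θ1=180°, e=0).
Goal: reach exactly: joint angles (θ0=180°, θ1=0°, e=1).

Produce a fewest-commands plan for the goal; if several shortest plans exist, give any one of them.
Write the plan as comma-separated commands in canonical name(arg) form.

rotate(1, -90), rotate(1, -90), extend(1)

t0: joint angles (θ0=180°, θ1=180°, e=0)
t=1 rotate(1, -90) ⇒ joint angles (θ0=180°, θ1=90°, e=0)
t=2 rotate(1, -90) ⇒ joint angles (θ0=180°, θ1=0°, e=0)
t=3 extend(1) ⇒ joint angles (θ0=180°, θ1=0°, e=1)
nothing shorter than 3 reaches the goal.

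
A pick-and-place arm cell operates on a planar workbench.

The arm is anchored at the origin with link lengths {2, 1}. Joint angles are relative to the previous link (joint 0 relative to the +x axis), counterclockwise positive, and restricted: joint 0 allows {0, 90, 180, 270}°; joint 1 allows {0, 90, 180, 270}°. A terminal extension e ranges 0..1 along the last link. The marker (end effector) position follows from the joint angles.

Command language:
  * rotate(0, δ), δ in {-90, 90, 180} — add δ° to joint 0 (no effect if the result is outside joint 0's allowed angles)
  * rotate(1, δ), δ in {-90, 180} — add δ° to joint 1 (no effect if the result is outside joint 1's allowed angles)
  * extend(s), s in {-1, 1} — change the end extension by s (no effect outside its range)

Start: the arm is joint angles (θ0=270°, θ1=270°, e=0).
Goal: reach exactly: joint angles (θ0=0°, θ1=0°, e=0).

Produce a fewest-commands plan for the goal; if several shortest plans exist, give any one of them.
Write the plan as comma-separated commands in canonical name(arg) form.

start: joint angles (θ0=270°, θ1=270°, e=0)
[1] after rotate(1, -90): joint angles (θ0=270°, θ1=180°, e=0)
[2] after rotate(0, 90): joint angles (θ0=0°, θ1=180°, e=0)
[3] after rotate(1, 180): joint angles (θ0=0°, θ1=0°, e=0)
minimal: 3 command(s), checked below 3.

rotate(1, -90), rotate(0, 90), rotate(1, 180)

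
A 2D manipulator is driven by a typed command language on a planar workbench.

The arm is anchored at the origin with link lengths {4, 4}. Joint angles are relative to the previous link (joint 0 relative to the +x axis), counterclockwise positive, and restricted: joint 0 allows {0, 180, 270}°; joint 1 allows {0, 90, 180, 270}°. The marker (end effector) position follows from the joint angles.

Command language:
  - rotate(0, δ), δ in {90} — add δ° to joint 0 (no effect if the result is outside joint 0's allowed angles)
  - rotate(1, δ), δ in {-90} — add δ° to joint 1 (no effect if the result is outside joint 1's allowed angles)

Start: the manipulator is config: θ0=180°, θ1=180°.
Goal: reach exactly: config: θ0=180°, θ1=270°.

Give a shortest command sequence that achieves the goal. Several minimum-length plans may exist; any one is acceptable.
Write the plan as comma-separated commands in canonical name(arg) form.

rotate(1, -90), rotate(1, -90), rotate(1, -90)

begin: config: θ0=180°, θ1=180°
1. rotate(1, -90) → config: θ0=180°, θ1=90°
2. rotate(1, -90) → config: θ0=180°, θ1=0°
3. rotate(1, -90) → config: θ0=180°, θ1=270°
minimal: 3 command(s), checked below 3.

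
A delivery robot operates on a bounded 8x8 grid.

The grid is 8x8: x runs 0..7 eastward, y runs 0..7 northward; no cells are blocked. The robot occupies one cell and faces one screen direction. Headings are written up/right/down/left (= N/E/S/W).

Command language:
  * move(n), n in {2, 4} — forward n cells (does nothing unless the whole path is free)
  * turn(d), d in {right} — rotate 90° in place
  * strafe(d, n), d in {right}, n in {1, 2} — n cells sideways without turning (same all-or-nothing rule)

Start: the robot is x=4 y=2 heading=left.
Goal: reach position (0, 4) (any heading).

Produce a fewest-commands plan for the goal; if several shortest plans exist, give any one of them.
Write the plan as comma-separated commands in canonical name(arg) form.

move(4), strafe(right, 2)

from: x=4 y=2 heading=left
1. move(4) → x=0 y=2 heading=left
2. strafe(right, 2) → x=0 y=4 heading=left
nothing shorter than 2 reaches the goal.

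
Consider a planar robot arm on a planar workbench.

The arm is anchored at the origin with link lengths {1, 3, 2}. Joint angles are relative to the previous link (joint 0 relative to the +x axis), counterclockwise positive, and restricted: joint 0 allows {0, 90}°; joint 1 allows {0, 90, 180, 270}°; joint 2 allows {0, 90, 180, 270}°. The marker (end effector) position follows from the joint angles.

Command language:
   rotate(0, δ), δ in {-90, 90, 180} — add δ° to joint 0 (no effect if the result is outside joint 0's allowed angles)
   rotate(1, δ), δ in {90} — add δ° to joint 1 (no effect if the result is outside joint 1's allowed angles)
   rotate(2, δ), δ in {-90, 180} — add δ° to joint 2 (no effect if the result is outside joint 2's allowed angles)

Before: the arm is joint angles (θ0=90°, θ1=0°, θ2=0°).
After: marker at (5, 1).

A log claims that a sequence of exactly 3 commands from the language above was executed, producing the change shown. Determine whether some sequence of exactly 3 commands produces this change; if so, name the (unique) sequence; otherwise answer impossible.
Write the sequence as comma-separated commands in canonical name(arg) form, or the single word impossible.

rotate(1, 90), rotate(1, 90), rotate(1, 90)

from: joint angles (θ0=90°, θ1=0°, θ2=0°)
step 1 (rotate(1, 90)): joint angles (θ0=90°, θ1=90°, θ2=0°)
step 2 (rotate(1, 90)): joint angles (θ0=90°, θ1=180°, θ2=0°)
step 3 (rotate(1, 90)): joint angles (θ0=90°, θ1=270°, θ2=0°)
uniquely the one of 216 3-step routes that fits.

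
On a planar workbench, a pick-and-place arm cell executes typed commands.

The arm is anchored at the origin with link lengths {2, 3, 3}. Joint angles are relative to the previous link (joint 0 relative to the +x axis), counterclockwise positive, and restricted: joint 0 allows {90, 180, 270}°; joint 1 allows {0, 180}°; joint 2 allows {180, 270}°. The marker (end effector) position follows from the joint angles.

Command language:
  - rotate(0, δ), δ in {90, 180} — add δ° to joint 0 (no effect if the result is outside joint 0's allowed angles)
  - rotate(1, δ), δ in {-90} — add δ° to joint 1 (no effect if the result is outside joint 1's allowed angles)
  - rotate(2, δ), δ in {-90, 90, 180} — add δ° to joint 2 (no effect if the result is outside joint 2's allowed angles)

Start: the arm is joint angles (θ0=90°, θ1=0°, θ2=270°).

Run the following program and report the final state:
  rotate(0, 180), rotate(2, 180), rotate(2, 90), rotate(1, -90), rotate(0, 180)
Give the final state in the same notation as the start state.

begin: joint angles (θ0=90°, θ1=0°, θ2=270°)
[1] after rotate(0, 180): joint angles (θ0=270°, θ1=0°, θ2=270°)
[2] after rotate(2, 180): joint angles (θ0=270°, θ1=0°, θ2=270°)
[3] after rotate(2, 90): joint angles (θ0=270°, θ1=0°, θ2=270°)
[4] after rotate(1, -90): joint angles (θ0=270°, θ1=0°, θ2=270°)
[5] after rotate(0, 180): joint angles (θ0=90°, θ1=0°, θ2=270°)

joint angles (θ0=90°, θ1=0°, θ2=270°)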